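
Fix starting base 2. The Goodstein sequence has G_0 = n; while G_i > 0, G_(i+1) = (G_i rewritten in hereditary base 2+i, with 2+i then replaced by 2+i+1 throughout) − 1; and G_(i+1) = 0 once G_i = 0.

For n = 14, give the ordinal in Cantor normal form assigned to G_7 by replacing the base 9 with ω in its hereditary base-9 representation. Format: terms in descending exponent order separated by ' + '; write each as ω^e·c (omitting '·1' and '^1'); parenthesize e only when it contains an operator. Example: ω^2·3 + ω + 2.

G_0 = 14. HB_2(14) = 2^(2 + 1) + 2^2 + 2. Bump = 111. G_1 = 110.
G_1 = 110. HB_3(110) = 3^(3 + 1) + 3^3 + 2. Bump = 1282. G_2 = 1281.
G_2 = 1281. HB_4(1281) = 4^(4 + 1) + 4^4 + 1. Bump = 18751. G_3 = 18750.
G_3 = 18750. HB_5(18750) = 5^(5 + 1) + 5^5. Bump = 326592. G_4 = 326591.
G_4 = 326591. HB_6(326591) = 6^(6 + 1) + 5·6^5 + 5·6^4 + 5·6^3 + 5·6^2 + 5·6 + 5. Bump = 5862841. G_5 = 5862840.
G_5 = 5862840. HB_7(5862840) = 7^(7 + 1) + 5·7^5 + 5·7^4 + 5·7^3 + 5·7^2 + 5·7 + 4. Bump = 134404972. G_6 = 134404971.
G_6 = 134404971. HB_8(134404971) = 8^(8 + 1) + 5·8^5 + 5·8^4 + 5·8^3 + 5·8^2 + 5·8 + 3. Bump = 3487116549. G_7 = 3487116548.
G_7 = 3487116548. HB_9(3487116548) = 9^(9 + 1) + 5·9^5 + 5·9^4 + 5·9^3 + 5·9^2 + 5·9 + 2. Bump = 100000555552. G_8 = 100000555551.

ω^(ω + 1) + ω^5·5 + ω^4·5 + ω^3·5 + ω^2·5 + ω·5 + 2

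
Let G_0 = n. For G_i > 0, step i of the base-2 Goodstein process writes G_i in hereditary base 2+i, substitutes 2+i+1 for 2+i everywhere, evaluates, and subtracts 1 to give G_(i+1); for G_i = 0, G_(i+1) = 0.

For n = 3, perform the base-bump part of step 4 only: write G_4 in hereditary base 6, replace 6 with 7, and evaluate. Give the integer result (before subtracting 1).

step 0: 3 = 2 + 1; sub 3 for 2: 3 + 1; = 4; G_1 = 4−1 = 3
step 1: 3 = 3; sub 4 for 3: 4; = 4; G_2 = 4−1 = 3
step 2: 3 = 3; sub 5 for 4: 3; = 3; G_3 = 3−1 = 2
step 3: 2 = 2; sub 6 for 5: 2; = 2; G_4 = 2−1 = 1
step 4: 1 = 1; sub 7 for 6: 1; = 1; G_5 = 1−1 = 0

1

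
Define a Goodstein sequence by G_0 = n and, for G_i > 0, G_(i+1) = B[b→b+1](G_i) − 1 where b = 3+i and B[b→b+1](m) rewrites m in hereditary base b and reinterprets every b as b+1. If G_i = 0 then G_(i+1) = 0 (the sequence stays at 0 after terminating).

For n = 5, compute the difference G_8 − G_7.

5 —HB3→ 3 + 2 —bump→ 4 + 2 = 6 —(−1)→ 5
5 —HB4→ 4 + 1 —bump→ 5 + 1 = 6 —(−1)→ 5
5 —HB5→ 5 —bump→ 6 = 6 —(−1)→ 5
5 —HB6→ 5 —bump→ 5 = 5 —(−1)→ 4
4 —HB7→ 4 —bump→ 4 = 4 —(−1)→ 3
3 —HB8→ 3 —bump→ 3 = 3 —(−1)→ 2
2 —HB9→ 2 —bump→ 2 = 2 —(−1)→ 1
1 —HB10→ 1 —bump→ 1 = 1 —(−1)→ 0

-1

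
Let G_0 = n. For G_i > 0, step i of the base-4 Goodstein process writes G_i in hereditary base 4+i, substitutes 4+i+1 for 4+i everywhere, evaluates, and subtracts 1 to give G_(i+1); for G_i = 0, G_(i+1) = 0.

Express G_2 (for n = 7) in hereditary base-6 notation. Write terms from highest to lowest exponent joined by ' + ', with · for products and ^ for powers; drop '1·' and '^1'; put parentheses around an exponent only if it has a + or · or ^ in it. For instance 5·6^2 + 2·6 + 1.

G_0=7  [base 4] 4 + 3  →[4↦5]→  5 + 3 = 8  −1 ⇒ G_1=7
G_1=7  [base 5] 5 + 2  →[5↦6]→  6 + 2 = 8  −1 ⇒ G_2=7
G_2=7  [base 6] 6 + 1  →[6↦7]→  7 + 1 = 8  −1 ⇒ G_3=7

6 + 1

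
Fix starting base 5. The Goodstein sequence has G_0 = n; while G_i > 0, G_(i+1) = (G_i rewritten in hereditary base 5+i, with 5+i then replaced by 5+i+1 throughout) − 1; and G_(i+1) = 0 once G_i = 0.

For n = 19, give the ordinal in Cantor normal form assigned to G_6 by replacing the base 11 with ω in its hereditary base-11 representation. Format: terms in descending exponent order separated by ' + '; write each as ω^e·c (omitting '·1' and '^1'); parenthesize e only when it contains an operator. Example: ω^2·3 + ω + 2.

base 5: 19 = 3·5 + 4; at 6: 3·6 + 4 = 22; next = 21
base 6: 21 = 3·6 + 3; at 7: 3·7 + 3 = 24; next = 23
base 7: 23 = 3·7 + 2; at 8: 3·8 + 2 = 26; next = 25
base 8: 25 = 3·8 + 1; at 9: 3·9 + 1 = 28; next = 27
base 9: 27 = 3·9; at 10: 3·10 = 30; next = 29
base 10: 29 = 2·10 + 9; at 11: 2·11 + 9 = 31; next = 30
base 11: 30 = 2·11 + 8; at 12: 2·12 + 8 = 32; next = 31

ω·2 + 8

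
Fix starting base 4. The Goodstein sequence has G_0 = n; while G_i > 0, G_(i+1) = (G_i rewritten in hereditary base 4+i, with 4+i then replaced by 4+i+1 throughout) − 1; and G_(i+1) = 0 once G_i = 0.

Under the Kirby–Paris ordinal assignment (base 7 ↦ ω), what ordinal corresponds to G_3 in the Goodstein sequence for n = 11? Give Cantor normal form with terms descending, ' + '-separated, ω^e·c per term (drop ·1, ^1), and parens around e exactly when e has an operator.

ω·2

[0] 11 ≡ 2·4 + 3 (base 4). Lift 5: 13. −1: 12.
[1] 12 ≡ 2·5 + 2 (base 5). Lift 6: 14. −1: 13.
[2] 13 ≡ 2·6 + 1 (base 6). Lift 7: 15. −1: 14.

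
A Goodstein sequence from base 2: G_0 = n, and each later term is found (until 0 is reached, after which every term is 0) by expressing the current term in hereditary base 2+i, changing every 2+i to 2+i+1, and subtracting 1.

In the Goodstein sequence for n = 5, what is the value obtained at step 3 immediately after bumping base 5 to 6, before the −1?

776

[0] 5 ≡ 2^2 + 1 (base 2). Lift 3: 28. −1: 27.
[1] 27 ≡ 3^3 (base 3). Lift 4: 256. −1: 255.
[2] 255 ≡ 3·4^3 + 3·4^2 + 3·4 + 3 (base 4). Lift 5: 468. −1: 467.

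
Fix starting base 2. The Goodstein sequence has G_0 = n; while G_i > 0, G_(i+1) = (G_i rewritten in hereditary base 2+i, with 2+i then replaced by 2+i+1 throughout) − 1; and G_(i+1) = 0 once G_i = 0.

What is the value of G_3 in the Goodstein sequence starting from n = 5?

[0] 5 ≡ 2^2 + 1 (base 2). Lift 3: 28. −1: 27.
[1] 27 ≡ 3^3 (base 3). Lift 4: 256. −1: 255.
[2] 255 ≡ 3·4^3 + 3·4^2 + 3·4 + 3 (base 4). Lift 5: 468. −1: 467.

467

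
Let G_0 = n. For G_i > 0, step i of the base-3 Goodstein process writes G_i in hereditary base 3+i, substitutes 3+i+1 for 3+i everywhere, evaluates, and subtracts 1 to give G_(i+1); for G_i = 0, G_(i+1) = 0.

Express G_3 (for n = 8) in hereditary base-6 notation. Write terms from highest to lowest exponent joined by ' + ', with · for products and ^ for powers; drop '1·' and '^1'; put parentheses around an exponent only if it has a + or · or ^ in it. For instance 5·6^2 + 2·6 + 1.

6 + 5

i=0: 8 = 2·3 + 2 (b=3); 3→4: 2·4 + 2 = 10; 10−1 = 9
i=1: 9 = 2·4 + 1 (b=4); 4→5: 2·5 + 1 = 11; 11−1 = 10
i=2: 10 = 2·5 (b=5); 5→6: 2·6 = 12; 12−1 = 11
i=3: 11 = 6 + 5 (b=6); 6→7: 7 + 5 = 12; 12−1 = 11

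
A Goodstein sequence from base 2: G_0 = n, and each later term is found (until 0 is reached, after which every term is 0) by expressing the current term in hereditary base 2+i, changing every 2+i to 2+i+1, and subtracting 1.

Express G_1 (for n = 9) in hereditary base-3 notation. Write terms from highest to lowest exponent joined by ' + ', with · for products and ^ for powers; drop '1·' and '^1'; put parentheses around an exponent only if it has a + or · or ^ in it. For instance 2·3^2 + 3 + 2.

3^(3 + 1)

i=0: 9 = 2^(2 + 1) + 1 (b=2); 2→3: 3^(3 + 1) + 1 = 82; 82−1 = 81
i=1: 81 = 3^(3 + 1) (b=3); 3→4: 4^(4 + 1) = 1024; 1024−1 = 1023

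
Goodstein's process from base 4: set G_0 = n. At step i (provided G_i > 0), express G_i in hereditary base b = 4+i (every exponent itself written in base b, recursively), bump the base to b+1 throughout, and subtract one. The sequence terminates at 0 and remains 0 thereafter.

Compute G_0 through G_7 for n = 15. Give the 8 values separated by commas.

base 4: 15 = 3·4 + 3; at 5: 3·5 + 3 = 18; next = 17
base 5: 17 = 3·5 + 2; at 6: 3·6 + 2 = 20; next = 19
base 6: 19 = 3·6 + 1; at 7: 3·7 + 1 = 22; next = 21
base 7: 21 = 3·7; at 8: 3·8 = 24; next = 23
base 8: 23 = 2·8 + 7; at 9: 2·9 + 7 = 25; next = 24
base 9: 24 = 2·9 + 6; at 10: 2·10 + 6 = 26; next = 25
base 10: 25 = 2·10 + 5; at 11: 2·11 + 5 = 27; next = 26

15, 17, 19, 21, 23, 24, 25, 26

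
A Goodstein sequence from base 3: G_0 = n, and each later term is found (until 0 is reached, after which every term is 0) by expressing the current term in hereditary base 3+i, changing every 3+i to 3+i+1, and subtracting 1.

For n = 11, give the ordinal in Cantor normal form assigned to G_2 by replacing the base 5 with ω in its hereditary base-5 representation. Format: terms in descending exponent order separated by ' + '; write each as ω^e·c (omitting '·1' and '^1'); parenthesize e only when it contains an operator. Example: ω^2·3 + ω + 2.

G_0=11  [base 3] 3^2 + 2  →[3↦4]→  4^2 + 2 = 18  −1 ⇒ G_1=17
G_1=17  [base 4] 4^2 + 1  →[4↦5]→  5^2 + 1 = 26  −1 ⇒ G_2=25
G_2=25  [base 5] 5^2  →[5↦6]→  6^2 = 36  −1 ⇒ G_3=35

ω^2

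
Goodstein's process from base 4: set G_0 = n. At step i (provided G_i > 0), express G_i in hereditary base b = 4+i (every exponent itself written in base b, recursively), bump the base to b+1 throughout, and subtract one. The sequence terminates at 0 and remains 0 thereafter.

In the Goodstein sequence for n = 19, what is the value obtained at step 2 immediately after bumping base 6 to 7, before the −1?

G_0=19  [base 4] 4^2 + 3  →[4↦5]→  5^2 + 3 = 28  −1 ⇒ G_1=27
G_1=27  [base 5] 5^2 + 2  →[5↦6]→  6^2 + 2 = 38  −1 ⇒ G_2=37
G_2=37  [base 6] 6^2 + 1  →[6↦7]→  7^2 + 1 = 50  −1 ⇒ G_3=49

50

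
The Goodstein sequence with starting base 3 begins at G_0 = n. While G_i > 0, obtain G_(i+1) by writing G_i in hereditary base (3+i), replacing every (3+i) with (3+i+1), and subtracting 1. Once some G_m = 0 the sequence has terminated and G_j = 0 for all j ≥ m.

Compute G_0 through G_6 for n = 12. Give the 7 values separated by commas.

12, 19, 27, 37, 49, 63, 69

[0] 12 ≡ 3^2 + 3 (base 3). Lift 4: 20. −1: 19.
[1] 19 ≡ 4^2 + 3 (base 4). Lift 5: 28. −1: 27.
[2] 27 ≡ 5^2 + 2 (base 5). Lift 6: 38. −1: 37.
[3] 37 ≡ 6^2 + 1 (base 6). Lift 7: 50. −1: 49.
[4] 49 ≡ 7^2 (base 7). Lift 8: 64. −1: 63.
[5] 63 ≡ 7·8 + 7 (base 8). Lift 9: 70. −1: 69.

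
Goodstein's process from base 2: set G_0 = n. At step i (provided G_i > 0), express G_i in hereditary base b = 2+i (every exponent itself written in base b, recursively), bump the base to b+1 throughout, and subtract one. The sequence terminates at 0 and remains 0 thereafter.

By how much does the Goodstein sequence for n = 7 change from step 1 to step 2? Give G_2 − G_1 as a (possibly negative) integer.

229

step 0: 7 = 2^2 + 2 + 1; sub 3 for 2: 3^3 + 3 + 1; = 31; G_1 = 31−1 = 30
step 1: 30 = 3^3 + 3; sub 4 for 3: 4^4 + 4; = 260; G_2 = 260−1 = 259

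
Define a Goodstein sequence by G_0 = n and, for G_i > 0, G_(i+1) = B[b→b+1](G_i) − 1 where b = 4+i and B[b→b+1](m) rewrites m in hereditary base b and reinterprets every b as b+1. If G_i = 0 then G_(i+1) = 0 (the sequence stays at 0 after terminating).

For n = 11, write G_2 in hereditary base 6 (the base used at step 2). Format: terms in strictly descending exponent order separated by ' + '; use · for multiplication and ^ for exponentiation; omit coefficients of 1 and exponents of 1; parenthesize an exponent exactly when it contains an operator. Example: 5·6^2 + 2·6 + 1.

base 4: 11 = 2·4 + 3; at 5: 2·5 + 3 = 13; next = 12
base 5: 12 = 2·5 + 2; at 6: 2·6 + 2 = 14; next = 13

2·6 + 1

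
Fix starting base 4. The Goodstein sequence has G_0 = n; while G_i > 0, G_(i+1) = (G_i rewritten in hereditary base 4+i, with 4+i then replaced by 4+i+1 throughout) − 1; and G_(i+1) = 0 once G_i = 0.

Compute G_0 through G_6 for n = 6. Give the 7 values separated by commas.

[0] 6 ≡ 4 + 2 (base 4). Lift 5: 7. −1: 6.
[1] 6 ≡ 5 + 1 (base 5). Lift 6: 7. −1: 6.
[2] 6 ≡ 6 (base 6). Lift 7: 7. −1: 6.
[3] 6 ≡ 6 (base 7). Lift 8: 6. −1: 5.
[4] 5 ≡ 5 (base 8). Lift 9: 5. −1: 4.
[5] 4 ≡ 4 (base 9). Lift 10: 4. −1: 3.

6, 6, 6, 6, 5, 4, 3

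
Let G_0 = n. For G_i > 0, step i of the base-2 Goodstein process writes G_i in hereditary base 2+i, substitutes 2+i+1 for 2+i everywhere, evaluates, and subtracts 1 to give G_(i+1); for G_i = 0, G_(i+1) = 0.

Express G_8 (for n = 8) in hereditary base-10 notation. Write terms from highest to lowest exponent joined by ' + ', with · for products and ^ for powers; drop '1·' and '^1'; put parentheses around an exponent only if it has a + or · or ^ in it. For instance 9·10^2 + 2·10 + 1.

G_0 = 8. HB_2(8) = 2^(2 + 1). Bump = 81. G_1 = 80.
G_1 = 80. HB_3(80) = 2·3^3 + 2·3^2 + 2·3 + 2. Bump = 554. G_2 = 553.
G_2 = 553. HB_4(553) = 2·4^4 + 2·4^2 + 2·4 + 1. Bump = 6311. G_3 = 6310.
G_3 = 6310. HB_5(6310) = 2·5^5 + 2·5^2 + 2·5. Bump = 93396. G_4 = 93395.
G_4 = 93395. HB_6(93395) = 2·6^6 + 2·6^2 + 6 + 5. Bump = 1647196. G_5 = 1647195.
G_5 = 1647195. HB_7(1647195) = 2·7^7 + 2·7^2 + 7 + 4. Bump = 33554572. G_6 = 33554571.
G_6 = 33554571. HB_8(33554571) = 2·8^8 + 2·8^2 + 8 + 3. Bump = 774841152. G_7 = 774841151.
G_7 = 774841151. HB_9(774841151) = 2·9^9 + 2·9^2 + 9 + 2. Bump = 20000000212. G_8 = 20000000211.

2·10^10 + 2·10^2 + 10 + 1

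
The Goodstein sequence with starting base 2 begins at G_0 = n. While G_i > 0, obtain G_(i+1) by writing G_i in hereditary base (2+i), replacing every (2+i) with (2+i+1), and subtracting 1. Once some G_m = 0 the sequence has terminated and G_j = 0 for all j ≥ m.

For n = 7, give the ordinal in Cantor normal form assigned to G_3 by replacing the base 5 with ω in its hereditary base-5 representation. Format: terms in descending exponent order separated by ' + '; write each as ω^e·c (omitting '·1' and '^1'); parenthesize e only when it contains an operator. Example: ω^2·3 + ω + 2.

ω^ω + 2

(0) 7|_2 = 2^2 + 2 + 1 ↦ 3^3 + 3 + 1|_3 = 31 ⇒ 30
(1) 30|_3 = 3^3 + 3 ↦ 4^4 + 4|_4 = 260 ⇒ 259
(2) 259|_4 = 4^4 + 3 ↦ 5^5 + 3|_5 = 3128 ⇒ 3127
(3) 3127|_5 = 5^5 + 2 ↦ 6^6 + 2|_6 = 46658 ⇒ 46657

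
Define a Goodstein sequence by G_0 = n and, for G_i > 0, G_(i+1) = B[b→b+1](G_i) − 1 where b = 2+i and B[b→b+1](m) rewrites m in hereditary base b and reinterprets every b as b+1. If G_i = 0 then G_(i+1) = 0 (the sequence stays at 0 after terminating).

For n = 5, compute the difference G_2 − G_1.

228

(0) 5|_2 = 2^2 + 1 ↦ 3^3 + 1|_3 = 28 ⇒ 27
(1) 27|_3 = 3^3 ↦ 4^4|_4 = 256 ⇒ 255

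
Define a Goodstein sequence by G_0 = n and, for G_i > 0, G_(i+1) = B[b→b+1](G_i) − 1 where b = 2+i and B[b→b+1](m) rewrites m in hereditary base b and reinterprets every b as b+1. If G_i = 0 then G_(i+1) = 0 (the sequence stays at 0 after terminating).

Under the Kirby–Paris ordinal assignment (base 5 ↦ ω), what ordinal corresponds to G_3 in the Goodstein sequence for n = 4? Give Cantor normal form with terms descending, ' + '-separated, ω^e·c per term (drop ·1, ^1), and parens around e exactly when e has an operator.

i=0: 4 = 2^2 (b=2); 2→3: 3^3 = 27; 27−1 = 26
i=1: 26 = 2·3^2 + 2·3 + 2 (b=3); 3→4: 2·4^2 + 2·4 + 2 = 42; 42−1 = 41
i=2: 41 = 2·4^2 + 2·4 + 1 (b=4); 4→5: 2·5^2 + 2·5 + 1 = 61; 61−1 = 60
i=3: 60 = 2·5^2 + 2·5 (b=5); 5→6: 2·6^2 + 2·6 = 84; 84−1 = 83

ω^2·2 + ω·2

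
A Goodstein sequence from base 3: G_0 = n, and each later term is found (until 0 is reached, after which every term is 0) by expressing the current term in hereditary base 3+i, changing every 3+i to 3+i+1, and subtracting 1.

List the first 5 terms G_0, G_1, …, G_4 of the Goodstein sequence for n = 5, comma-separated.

5, 5, 5, 5, 4

step 0: 5 = 3 + 2; sub 4 for 3: 4 + 2; = 6; G_1 = 6−1 = 5
step 1: 5 = 4 + 1; sub 5 for 4: 5 + 1; = 6; G_2 = 6−1 = 5
step 2: 5 = 5; sub 6 for 5: 6; = 6; G_3 = 6−1 = 5
step 3: 5 = 5; sub 7 for 6: 5; = 5; G_4 = 5−1 = 4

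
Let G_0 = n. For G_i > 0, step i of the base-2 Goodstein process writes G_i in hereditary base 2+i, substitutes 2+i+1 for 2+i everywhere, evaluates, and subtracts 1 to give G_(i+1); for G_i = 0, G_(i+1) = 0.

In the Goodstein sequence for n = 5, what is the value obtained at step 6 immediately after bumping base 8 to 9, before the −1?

2455

G_0 = 5. HB_2(5) = 2^2 + 1. Bump = 28. G_1 = 27.
G_1 = 27. HB_3(27) = 3^3. Bump = 256. G_2 = 255.
G_2 = 255. HB_4(255) = 3·4^3 + 3·4^2 + 3·4 + 3. Bump = 468. G_3 = 467.
G_3 = 467. HB_5(467) = 3·5^3 + 3·5^2 + 3·5 + 2. Bump = 776. G_4 = 775.
G_4 = 775. HB_6(775) = 3·6^3 + 3·6^2 + 3·6 + 1. Bump = 1198. G_5 = 1197.
G_5 = 1197. HB_7(1197) = 3·7^3 + 3·7^2 + 3·7. Bump = 1752. G_6 = 1751.
G_6 = 1751. HB_8(1751) = 3·8^3 + 3·8^2 + 2·8 + 7. Bump = 2455. G_7 = 2454.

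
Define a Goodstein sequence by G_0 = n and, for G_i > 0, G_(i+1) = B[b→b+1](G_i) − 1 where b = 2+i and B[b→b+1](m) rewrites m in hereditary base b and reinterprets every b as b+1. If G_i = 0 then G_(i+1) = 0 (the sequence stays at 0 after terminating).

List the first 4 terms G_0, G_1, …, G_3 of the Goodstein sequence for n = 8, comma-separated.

8, 80, 553, 6310

8 —HB2→ 2^(2 + 1) —bump→ 3^(3 + 1) = 81 —(−1)→ 80
80 —HB3→ 2·3^3 + 2·3^2 + 2·3 + 2 —bump→ 2·4^4 + 2·4^2 + 2·4 + 2 = 554 —(−1)→ 553
553 —HB4→ 2·4^4 + 2·4^2 + 2·4 + 1 —bump→ 2·5^5 + 2·5^2 + 2·5 + 1 = 6311 —(−1)→ 6310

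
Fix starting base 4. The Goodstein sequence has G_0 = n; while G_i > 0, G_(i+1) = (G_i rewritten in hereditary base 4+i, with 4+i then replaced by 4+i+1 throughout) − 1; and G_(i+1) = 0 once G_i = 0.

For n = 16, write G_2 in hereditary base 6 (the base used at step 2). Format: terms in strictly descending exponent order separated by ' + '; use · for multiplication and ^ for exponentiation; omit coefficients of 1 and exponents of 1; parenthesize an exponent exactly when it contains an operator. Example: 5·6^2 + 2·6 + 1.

4·6 + 3

step 0: 16 = 4^2; sub 5 for 4: 5^2; = 25; G_1 = 25−1 = 24
step 1: 24 = 4·5 + 4; sub 6 for 5: 4·6 + 4; = 28; G_2 = 28−1 = 27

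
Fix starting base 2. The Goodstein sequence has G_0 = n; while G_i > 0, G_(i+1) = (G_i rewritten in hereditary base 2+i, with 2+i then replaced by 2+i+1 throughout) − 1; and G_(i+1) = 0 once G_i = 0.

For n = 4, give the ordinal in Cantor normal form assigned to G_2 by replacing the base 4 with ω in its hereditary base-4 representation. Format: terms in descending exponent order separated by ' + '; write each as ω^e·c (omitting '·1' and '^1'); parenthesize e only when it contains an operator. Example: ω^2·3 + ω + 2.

ω^2·2 + ω·2 + 1

base 2: 4 = 2^2; at 3: 3^3 = 27; next = 26
base 3: 26 = 2·3^2 + 2·3 + 2; at 4: 2·4^2 + 2·4 + 2 = 42; next = 41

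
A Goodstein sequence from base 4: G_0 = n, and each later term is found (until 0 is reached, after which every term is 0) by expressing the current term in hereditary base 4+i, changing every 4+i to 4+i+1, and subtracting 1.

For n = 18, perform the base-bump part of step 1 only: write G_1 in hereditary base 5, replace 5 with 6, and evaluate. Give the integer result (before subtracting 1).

G_0 = 18. HB_4(18) = 4^2 + 2. Bump = 27. G_1 = 26.
G_1 = 26. HB_5(26) = 5^2 + 1. Bump = 37. G_2 = 36.

37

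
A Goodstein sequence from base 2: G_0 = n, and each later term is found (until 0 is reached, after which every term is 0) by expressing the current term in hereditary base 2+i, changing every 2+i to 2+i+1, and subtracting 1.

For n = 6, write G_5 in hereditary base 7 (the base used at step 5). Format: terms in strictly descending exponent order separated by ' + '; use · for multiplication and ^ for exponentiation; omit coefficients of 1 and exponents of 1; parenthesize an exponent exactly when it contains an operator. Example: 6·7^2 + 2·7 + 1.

6 —HB2→ 2^2 + 2 —bump→ 3^3 + 3 = 30 —(−1)→ 29
29 —HB3→ 3^3 + 2 —bump→ 4^4 + 2 = 258 —(−1)→ 257
257 —HB4→ 4^4 + 1 —bump→ 5^5 + 1 = 3126 —(−1)→ 3125
3125 —HB5→ 5^5 —bump→ 6^6 = 46656 —(−1)→ 46655
46655 —HB6→ 5·6^5 + 5·6^4 + 5·6^3 + 5·6^2 + 5·6 + 5 —bump→ 5·7^5 + 5·7^4 + 5·7^3 + 5·7^2 + 5·7 + 5 = 98040 —(−1)→ 98039
98039 —HB7→ 5·7^5 + 5·7^4 + 5·7^3 + 5·7^2 + 5·7 + 4 —bump→ 5·8^5 + 5·8^4 + 5·8^3 + 5·8^2 + 5·8 + 4 = 187244 —(−1)→ 187243

5·7^5 + 5·7^4 + 5·7^3 + 5·7^2 + 5·7 + 4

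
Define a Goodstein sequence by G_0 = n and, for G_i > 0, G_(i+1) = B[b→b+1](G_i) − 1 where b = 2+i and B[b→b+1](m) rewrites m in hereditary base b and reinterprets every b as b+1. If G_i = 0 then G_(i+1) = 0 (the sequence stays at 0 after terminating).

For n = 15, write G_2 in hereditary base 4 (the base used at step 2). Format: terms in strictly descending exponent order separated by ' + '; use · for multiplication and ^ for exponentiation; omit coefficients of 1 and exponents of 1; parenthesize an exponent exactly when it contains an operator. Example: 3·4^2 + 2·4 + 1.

i=0: 15 = 2^(2 + 1) + 2^2 + 2 + 1 (b=2); 2→3: 3^(3 + 1) + 3^3 + 3 + 1 = 112; 112−1 = 111
i=1: 111 = 3^(3 + 1) + 3^3 + 3 (b=3); 3→4: 4^(4 + 1) + 4^4 + 4 = 1284; 1284−1 = 1283
i=2: 1283 = 4^(4 + 1) + 4^4 + 3 (b=4); 4→5: 5^(5 + 1) + 5^5 + 3 = 18753; 18753−1 = 18752

4^(4 + 1) + 4^4 + 3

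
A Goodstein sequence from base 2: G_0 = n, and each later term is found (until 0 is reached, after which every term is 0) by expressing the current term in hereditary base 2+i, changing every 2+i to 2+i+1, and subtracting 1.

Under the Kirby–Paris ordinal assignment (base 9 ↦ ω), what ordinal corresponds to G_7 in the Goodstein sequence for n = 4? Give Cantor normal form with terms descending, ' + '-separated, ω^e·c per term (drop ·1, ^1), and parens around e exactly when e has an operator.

ω^2·2 + ω + 2

4 —HB2→ 2^2 —bump→ 3^3 = 27 —(−1)→ 26
26 —HB3→ 2·3^2 + 2·3 + 2 —bump→ 2·4^2 + 2·4 + 2 = 42 —(−1)→ 41
41 —HB4→ 2·4^2 + 2·4 + 1 —bump→ 2·5^2 + 2·5 + 1 = 61 —(−1)→ 60
60 —HB5→ 2·5^2 + 2·5 —bump→ 2·6^2 + 2·6 = 84 —(−1)→ 83
83 —HB6→ 2·6^2 + 6 + 5 —bump→ 2·7^2 + 7 + 5 = 110 —(−1)→ 109
109 —HB7→ 2·7^2 + 7 + 4 —bump→ 2·8^2 + 8 + 4 = 140 —(−1)→ 139
139 —HB8→ 2·8^2 + 8 + 3 —bump→ 2·9^2 + 9 + 3 = 174 —(−1)→ 173
173 —HB9→ 2·9^2 + 9 + 2 —bump→ 2·10^2 + 10 + 2 = 212 —(−1)→ 211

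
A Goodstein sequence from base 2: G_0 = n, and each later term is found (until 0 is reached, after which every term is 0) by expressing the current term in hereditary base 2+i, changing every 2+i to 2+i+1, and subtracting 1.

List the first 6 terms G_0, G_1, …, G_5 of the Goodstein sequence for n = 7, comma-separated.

7, 30, 259, 3127, 46657, 823543

7 —HB2→ 2^2 + 2 + 1 —bump→ 3^3 + 3 + 1 = 31 —(−1)→ 30
30 —HB3→ 3^3 + 3 —bump→ 4^4 + 4 = 260 —(−1)→ 259
259 —HB4→ 4^4 + 3 —bump→ 5^5 + 3 = 3128 —(−1)→ 3127
3127 —HB5→ 5^5 + 2 —bump→ 6^6 + 2 = 46658 —(−1)→ 46657
46657 —HB6→ 6^6 + 1 —bump→ 7^7 + 1 = 823544 —(−1)→ 823543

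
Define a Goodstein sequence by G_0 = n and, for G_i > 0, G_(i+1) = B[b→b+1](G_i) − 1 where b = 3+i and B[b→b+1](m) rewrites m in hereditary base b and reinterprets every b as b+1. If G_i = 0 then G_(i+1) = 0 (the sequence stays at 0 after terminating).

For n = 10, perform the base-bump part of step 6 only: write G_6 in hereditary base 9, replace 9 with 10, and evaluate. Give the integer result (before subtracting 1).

(0) 10|_3 = 3^2 + 1 ↦ 4^2 + 1|_4 = 17 ⇒ 16
(1) 16|_4 = 4^2 ↦ 5^2|_5 = 25 ⇒ 24
(2) 24|_5 = 4·5 + 4 ↦ 4·6 + 4|_6 = 28 ⇒ 27
(3) 27|_6 = 4·6 + 3 ↦ 4·7 + 3|_7 = 31 ⇒ 30
(4) 30|_7 = 4·7 + 2 ↦ 4·8 + 2|_8 = 34 ⇒ 33
(5) 33|_8 = 4·8 + 1 ↦ 4·9 + 1|_9 = 37 ⇒ 36
(6) 36|_9 = 4·9 ↦ 4·10|_10 = 40 ⇒ 39

40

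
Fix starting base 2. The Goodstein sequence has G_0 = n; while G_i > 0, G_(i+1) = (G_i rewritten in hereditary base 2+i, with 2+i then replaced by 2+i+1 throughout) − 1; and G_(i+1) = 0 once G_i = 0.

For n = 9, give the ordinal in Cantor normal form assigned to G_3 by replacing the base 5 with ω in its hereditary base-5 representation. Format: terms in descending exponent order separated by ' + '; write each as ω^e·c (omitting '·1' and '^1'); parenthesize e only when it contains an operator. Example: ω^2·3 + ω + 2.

ω^ω·3 + ω^3·3 + ω^2·3 + ω·3 + 2

i=0: 9 = 2^(2 + 1) + 1 (b=2); 2→3: 3^(3 + 1) + 1 = 82; 82−1 = 81
i=1: 81 = 3^(3 + 1) (b=3); 3→4: 4^(4 + 1) = 1024; 1024−1 = 1023
i=2: 1023 = 3·4^4 + 3·4^3 + 3·4^2 + 3·4 + 3 (b=4); 4→5: 3·5^5 + 3·5^3 + 3·5^2 + 3·5 + 3 = 9843; 9843−1 = 9842
i=3: 9842 = 3·5^5 + 3·5^3 + 3·5^2 + 3·5 + 2 (b=5); 5→6: 3·6^6 + 3·6^3 + 3·6^2 + 3·6 + 2 = 140744; 140744−1 = 140743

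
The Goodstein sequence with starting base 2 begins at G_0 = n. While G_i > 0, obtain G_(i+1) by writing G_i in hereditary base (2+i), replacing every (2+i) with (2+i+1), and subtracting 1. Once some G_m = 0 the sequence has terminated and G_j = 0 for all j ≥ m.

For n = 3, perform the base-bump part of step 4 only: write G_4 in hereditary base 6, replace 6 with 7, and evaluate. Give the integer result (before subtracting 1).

1

(0) 3|_2 = 2 + 1 ↦ 3 + 1|_3 = 4 ⇒ 3
(1) 3|_3 = 3 ↦ 4|_4 = 4 ⇒ 3
(2) 3|_4 = 3 ↦ 3|_5 = 3 ⇒ 2
(3) 2|_5 = 2 ↦ 2|_6 = 2 ⇒ 1
(4) 1|_6 = 1 ↦ 1|_7 = 1 ⇒ 0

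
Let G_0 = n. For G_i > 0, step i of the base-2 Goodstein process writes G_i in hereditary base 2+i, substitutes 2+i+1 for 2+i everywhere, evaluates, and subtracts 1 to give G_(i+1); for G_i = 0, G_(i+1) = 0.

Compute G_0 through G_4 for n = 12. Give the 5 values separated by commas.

12, 107, 1065, 15685, 280019

12 —HB2→ 2^(2 + 1) + 2^2 —bump→ 3^(3 + 1) + 3^3 = 108 —(−1)→ 107
107 —HB3→ 3^(3 + 1) + 2·3^2 + 2·3 + 2 —bump→ 4^(4 + 1) + 2·4^2 + 2·4 + 2 = 1066 —(−1)→ 1065
1065 —HB4→ 4^(4 + 1) + 2·4^2 + 2·4 + 1 —bump→ 5^(5 + 1) + 2·5^2 + 2·5 + 1 = 15686 —(−1)→ 15685
15685 —HB5→ 5^(5 + 1) + 2·5^2 + 2·5 —bump→ 6^(6 + 1) + 2·6^2 + 2·6 = 280020 —(−1)→ 280019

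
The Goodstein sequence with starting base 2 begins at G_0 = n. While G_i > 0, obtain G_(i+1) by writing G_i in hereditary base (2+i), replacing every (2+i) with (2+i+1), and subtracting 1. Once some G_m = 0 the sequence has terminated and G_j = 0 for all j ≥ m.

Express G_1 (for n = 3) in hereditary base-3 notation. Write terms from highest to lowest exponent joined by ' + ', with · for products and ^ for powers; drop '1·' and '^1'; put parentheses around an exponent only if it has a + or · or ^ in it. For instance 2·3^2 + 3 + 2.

3

[0] 3 ≡ 2 + 1 (base 2). Lift 3: 4. −1: 3.
[1] 3 ≡ 3 (base 3). Lift 4: 4. −1: 3.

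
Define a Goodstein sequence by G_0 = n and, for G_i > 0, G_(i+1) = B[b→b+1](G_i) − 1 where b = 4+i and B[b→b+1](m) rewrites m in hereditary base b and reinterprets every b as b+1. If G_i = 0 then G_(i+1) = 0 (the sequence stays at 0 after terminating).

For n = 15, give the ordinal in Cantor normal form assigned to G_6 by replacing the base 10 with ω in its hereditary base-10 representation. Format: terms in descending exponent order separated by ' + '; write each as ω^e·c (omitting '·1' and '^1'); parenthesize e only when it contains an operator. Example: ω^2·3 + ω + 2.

ω·2 + 5

step 0: 15 = 3·4 + 3; sub 5 for 4: 3·5 + 3; = 18; G_1 = 18−1 = 17
step 1: 17 = 3·5 + 2; sub 6 for 5: 3·6 + 2; = 20; G_2 = 20−1 = 19
step 2: 19 = 3·6 + 1; sub 7 for 6: 3·7 + 1; = 22; G_3 = 22−1 = 21
step 3: 21 = 3·7; sub 8 for 7: 3·8; = 24; G_4 = 24−1 = 23
step 4: 23 = 2·8 + 7; sub 9 for 8: 2·9 + 7; = 25; G_5 = 25−1 = 24
step 5: 24 = 2·9 + 6; sub 10 for 9: 2·10 + 6; = 26; G_6 = 26−1 = 25
step 6: 25 = 2·10 + 5; sub 11 for 10: 2·11 + 5; = 27; G_7 = 27−1 = 26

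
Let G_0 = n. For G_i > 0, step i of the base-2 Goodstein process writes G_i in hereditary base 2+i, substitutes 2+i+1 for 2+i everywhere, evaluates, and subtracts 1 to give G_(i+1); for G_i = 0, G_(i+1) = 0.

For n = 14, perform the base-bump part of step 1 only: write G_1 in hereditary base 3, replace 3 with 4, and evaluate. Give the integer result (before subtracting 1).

1282

G_0=14  [base 2] 2^(2 + 1) + 2^2 + 2  →[2↦3]→  3^(3 + 1) + 3^3 + 3 = 111  −1 ⇒ G_1=110
G_1=110  [base 3] 3^(3 + 1) + 3^3 + 2  →[3↦4]→  4^(4 + 1) + 4^4 + 2 = 1282  −1 ⇒ G_2=1281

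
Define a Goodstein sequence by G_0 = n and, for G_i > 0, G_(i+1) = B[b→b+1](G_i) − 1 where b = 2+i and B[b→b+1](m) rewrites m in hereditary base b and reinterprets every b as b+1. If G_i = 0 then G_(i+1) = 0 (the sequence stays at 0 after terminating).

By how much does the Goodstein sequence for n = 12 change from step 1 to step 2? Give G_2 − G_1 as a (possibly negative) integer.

G_0 = 12. HB_2(12) = 2^(2 + 1) + 2^2. Bump = 108. G_1 = 107.
G_1 = 107. HB_3(107) = 3^(3 + 1) + 2·3^2 + 2·3 + 2. Bump = 1066. G_2 = 1065.

958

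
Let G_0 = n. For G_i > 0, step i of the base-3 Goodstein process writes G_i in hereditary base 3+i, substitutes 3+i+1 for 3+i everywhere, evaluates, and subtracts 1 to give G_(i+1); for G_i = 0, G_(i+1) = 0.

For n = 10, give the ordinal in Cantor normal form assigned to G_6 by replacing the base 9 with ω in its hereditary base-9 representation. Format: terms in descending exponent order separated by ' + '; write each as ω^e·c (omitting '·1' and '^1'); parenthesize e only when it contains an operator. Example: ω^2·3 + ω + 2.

step 0: 10 = 3^2 + 1; sub 4 for 3: 4^2 + 1; = 17; G_1 = 17−1 = 16
step 1: 16 = 4^2; sub 5 for 4: 5^2; = 25; G_2 = 25−1 = 24
step 2: 24 = 4·5 + 4; sub 6 for 5: 4·6 + 4; = 28; G_3 = 28−1 = 27
step 3: 27 = 4·6 + 3; sub 7 for 6: 4·7 + 3; = 31; G_4 = 31−1 = 30
step 4: 30 = 4·7 + 2; sub 8 for 7: 4·8 + 2; = 34; G_5 = 34−1 = 33
step 5: 33 = 4·8 + 1; sub 9 for 8: 4·9 + 1; = 37; G_6 = 37−1 = 36

ω·4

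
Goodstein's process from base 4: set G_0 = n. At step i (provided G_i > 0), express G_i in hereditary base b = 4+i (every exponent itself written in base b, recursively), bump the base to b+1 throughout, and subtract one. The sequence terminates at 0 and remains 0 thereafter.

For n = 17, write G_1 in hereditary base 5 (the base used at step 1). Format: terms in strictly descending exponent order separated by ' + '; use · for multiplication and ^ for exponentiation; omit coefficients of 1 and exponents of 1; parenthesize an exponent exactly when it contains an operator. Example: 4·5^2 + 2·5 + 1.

G_0=17  [base 4] 4^2 + 1  →[4↦5]→  5^2 + 1 = 26  −1 ⇒ G_1=25
G_1=25  [base 5] 5^2  →[5↦6]→  6^2 = 36  −1 ⇒ G_2=35

5^2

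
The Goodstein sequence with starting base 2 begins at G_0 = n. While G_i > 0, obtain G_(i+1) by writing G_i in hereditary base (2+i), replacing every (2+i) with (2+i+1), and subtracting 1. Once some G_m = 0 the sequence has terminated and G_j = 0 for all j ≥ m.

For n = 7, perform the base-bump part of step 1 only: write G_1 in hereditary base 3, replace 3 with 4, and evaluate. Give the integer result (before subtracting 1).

G_0 = 7. HB_2(7) = 2^2 + 2 + 1. Bump = 31. G_1 = 30.
G_1 = 30. HB_3(30) = 3^3 + 3. Bump = 260. G_2 = 259.

260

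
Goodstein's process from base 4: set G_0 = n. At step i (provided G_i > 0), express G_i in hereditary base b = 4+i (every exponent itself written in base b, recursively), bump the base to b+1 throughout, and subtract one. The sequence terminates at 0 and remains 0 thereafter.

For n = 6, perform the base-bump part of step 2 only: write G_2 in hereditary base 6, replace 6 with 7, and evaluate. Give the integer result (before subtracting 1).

7

6 —HB4→ 4 + 2 —bump→ 5 + 2 = 7 —(−1)→ 6
6 —HB5→ 5 + 1 —bump→ 6 + 1 = 7 —(−1)→ 6
6 —HB6→ 6 —bump→ 7 = 7 —(−1)→ 6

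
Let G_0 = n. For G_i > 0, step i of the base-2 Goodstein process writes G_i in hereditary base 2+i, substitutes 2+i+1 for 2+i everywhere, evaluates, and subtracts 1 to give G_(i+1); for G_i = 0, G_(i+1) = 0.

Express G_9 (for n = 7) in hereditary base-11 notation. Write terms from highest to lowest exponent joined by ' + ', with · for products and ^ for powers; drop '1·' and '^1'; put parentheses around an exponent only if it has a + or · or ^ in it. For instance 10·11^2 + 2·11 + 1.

7 —HB2→ 2^2 + 2 + 1 —bump→ 3^3 + 3 + 1 = 31 —(−1)→ 30
30 —HB3→ 3^3 + 3 —bump→ 4^4 + 4 = 260 —(−1)→ 259
259 —HB4→ 4^4 + 3 —bump→ 5^5 + 3 = 3128 —(−1)→ 3127
3127 —HB5→ 5^5 + 2 —bump→ 6^6 + 2 = 46658 —(−1)→ 46657
46657 —HB6→ 6^6 + 1 —bump→ 7^7 + 1 = 823544 —(−1)→ 823543
823543 —HB7→ 7^7 —bump→ 8^8 = 16777216 —(−1)→ 16777215
16777215 —HB8→ 7·8^7 + 7·8^6 + 7·8^5 + 7·8^4 + 7·8^3 + 7·8^2 + 7·8 + 7 —bump→ 7·9^7 + 7·9^6 + 7·9^5 + 7·9^4 + 7·9^3 + 7·9^2 + 7·9 + 7 = 37665880 —(−1)→ 37665879
37665879 —HB9→ 7·9^7 + 7·9^6 + 7·9^5 + 7·9^4 + 7·9^3 + 7·9^2 + 7·9 + 6 —bump→ 7·10^7 + 7·10^6 + 7·10^5 + 7·10^4 + 7·10^3 + 7·10^2 + 7·10 + 6 = 77777776 —(−1)→ 77777775
77777775 —HB10→ 7·10^7 + 7·10^6 + 7·10^5 + 7·10^4 + 7·10^3 + 7·10^2 + 7·10 + 5 —bump→ 7·11^7 + 7·11^6 + 7·11^5 + 7·11^4 + 7·11^3 + 7·11^2 + 7·11 + 5 = 150051214 —(−1)→ 150051213

7·11^7 + 7·11^6 + 7·11^5 + 7·11^4 + 7·11^3 + 7·11^2 + 7·11 + 4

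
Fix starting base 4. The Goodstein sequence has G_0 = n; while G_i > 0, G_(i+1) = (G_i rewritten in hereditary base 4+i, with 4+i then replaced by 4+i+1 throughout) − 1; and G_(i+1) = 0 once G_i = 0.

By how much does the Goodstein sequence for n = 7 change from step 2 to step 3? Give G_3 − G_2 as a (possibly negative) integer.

0

G_0 = 7. HB_4(7) = 4 + 3. Bump = 8. G_1 = 7.
G_1 = 7. HB_5(7) = 5 + 2. Bump = 8. G_2 = 7.
G_2 = 7. HB_6(7) = 6 + 1. Bump = 8. G_3 = 7.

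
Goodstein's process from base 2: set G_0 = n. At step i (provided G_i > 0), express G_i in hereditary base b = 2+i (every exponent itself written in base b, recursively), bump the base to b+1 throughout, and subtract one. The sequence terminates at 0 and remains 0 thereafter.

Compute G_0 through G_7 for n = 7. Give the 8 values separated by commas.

7, 30, 259, 3127, 46657, 823543, 16777215, 37665879

G_0=7  [base 2] 2^2 + 2 + 1  →[2↦3]→  3^3 + 3 + 1 = 31  −1 ⇒ G_1=30
G_1=30  [base 3] 3^3 + 3  →[3↦4]→  4^4 + 4 = 260  −1 ⇒ G_2=259
G_2=259  [base 4] 4^4 + 3  →[4↦5]→  5^5 + 3 = 3128  −1 ⇒ G_3=3127
G_3=3127  [base 5] 5^5 + 2  →[5↦6]→  6^6 + 2 = 46658  −1 ⇒ G_4=46657
G_4=46657  [base 6] 6^6 + 1  →[6↦7]→  7^7 + 1 = 823544  −1 ⇒ G_5=823543
G_5=823543  [base 7] 7^7  →[7↦8]→  8^8 = 16777216  −1 ⇒ G_6=16777215
G_6=16777215  [base 8] 7·8^7 + 7·8^6 + 7·8^5 + 7·8^4 + 7·8^3 + 7·8^2 + 7·8 + 7  →[8↦9]→  7·9^7 + 7·9^6 + 7·9^5 + 7·9^4 + 7·9^3 + 7·9^2 + 7·9 + 7 = 37665880  −1 ⇒ G_7=37665879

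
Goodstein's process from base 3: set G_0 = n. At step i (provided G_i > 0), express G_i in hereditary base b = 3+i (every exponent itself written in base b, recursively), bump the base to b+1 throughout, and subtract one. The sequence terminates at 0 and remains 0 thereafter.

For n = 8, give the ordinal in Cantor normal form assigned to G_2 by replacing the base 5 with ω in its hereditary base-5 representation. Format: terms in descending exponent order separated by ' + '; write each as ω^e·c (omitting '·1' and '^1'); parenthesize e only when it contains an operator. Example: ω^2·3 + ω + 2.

G_0=8  [base 3] 2·3 + 2  →[3↦4]→  2·4 + 2 = 10  −1 ⇒ G_1=9
G_1=9  [base 4] 2·4 + 1  →[4↦5]→  2·5 + 1 = 11  −1 ⇒ G_2=10
G_2=10  [base 5] 2·5  →[5↦6]→  2·6 = 12  −1 ⇒ G_3=11

ω·2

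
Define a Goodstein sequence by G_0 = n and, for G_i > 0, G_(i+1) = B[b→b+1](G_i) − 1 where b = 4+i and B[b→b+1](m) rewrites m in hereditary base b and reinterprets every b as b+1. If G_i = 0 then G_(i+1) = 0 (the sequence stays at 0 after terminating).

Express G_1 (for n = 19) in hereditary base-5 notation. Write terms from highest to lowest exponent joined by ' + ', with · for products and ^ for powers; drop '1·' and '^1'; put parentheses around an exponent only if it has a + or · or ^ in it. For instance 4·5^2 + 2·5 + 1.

5^2 + 2

i=0: 19 = 4^2 + 3 (b=4); 4→5: 5^2 + 3 = 28; 28−1 = 27
i=1: 27 = 5^2 + 2 (b=5); 5→6: 6^2 + 2 = 38; 38−1 = 37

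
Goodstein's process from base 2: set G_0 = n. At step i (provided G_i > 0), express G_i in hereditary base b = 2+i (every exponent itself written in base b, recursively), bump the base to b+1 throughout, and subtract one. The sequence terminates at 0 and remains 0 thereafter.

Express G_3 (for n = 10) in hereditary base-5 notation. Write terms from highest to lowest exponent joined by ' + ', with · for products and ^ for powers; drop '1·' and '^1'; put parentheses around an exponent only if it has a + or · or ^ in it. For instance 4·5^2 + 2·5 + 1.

[0] 10 ≡ 2^(2 + 1) + 2 (base 2). Lift 3: 84. −1: 83.
[1] 83 ≡ 3^(3 + 1) + 2 (base 3). Lift 4: 1026. −1: 1025.
[2] 1025 ≡ 4^(4 + 1) + 1 (base 4). Lift 5: 15626. −1: 15625.
[3] 15625 ≡ 5^(5 + 1) (base 5). Lift 6: 279936. −1: 279935.

5^(5 + 1)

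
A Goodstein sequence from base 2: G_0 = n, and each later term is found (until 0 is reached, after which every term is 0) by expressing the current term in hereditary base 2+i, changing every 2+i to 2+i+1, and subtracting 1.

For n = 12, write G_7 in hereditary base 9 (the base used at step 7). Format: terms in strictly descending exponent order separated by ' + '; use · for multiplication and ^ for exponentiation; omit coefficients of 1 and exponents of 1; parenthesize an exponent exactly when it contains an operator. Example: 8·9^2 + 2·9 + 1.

9^(9 + 1) + 2·9^2 + 9 + 2

step 0: 12 = 2^(2 + 1) + 2^2; sub 3 for 2: 3^(3 + 1) + 3^3; = 108; G_1 = 108−1 = 107
step 1: 107 = 3^(3 + 1) + 2·3^2 + 2·3 + 2; sub 4 for 3: 4^(4 + 1) + 2·4^2 + 2·4 + 2; = 1066; G_2 = 1066−1 = 1065
step 2: 1065 = 4^(4 + 1) + 2·4^2 + 2·4 + 1; sub 5 for 4: 5^(5 + 1) + 2·5^2 + 2·5 + 1; = 15686; G_3 = 15686−1 = 15685
step 3: 15685 = 5^(5 + 1) + 2·5^2 + 2·5; sub 6 for 5: 6^(6 + 1) + 2·6^2 + 2·6; = 280020; G_4 = 280020−1 = 280019
step 4: 280019 = 6^(6 + 1) + 2·6^2 + 6 + 5; sub 7 for 6: 7^(7 + 1) + 2·7^2 + 7 + 5; = 5764911; G_5 = 5764911−1 = 5764910
step 5: 5764910 = 7^(7 + 1) + 2·7^2 + 7 + 4; sub 8 for 7: 8^(8 + 1) + 2·8^2 + 8 + 4; = 134217868; G_6 = 134217868−1 = 134217867
step 6: 134217867 = 8^(8 + 1) + 2·8^2 + 8 + 3; sub 9 for 8: 9^(9 + 1) + 2·9^2 + 9 + 3; = 3486784575; G_7 = 3486784575−1 = 3486784574
step 7: 3486784574 = 9^(9 + 1) + 2·9^2 + 9 + 2; sub 10 for 9: 10^(10 + 1) + 2·10^2 + 10 + 2; = 100000000212; G_8 = 100000000212−1 = 100000000211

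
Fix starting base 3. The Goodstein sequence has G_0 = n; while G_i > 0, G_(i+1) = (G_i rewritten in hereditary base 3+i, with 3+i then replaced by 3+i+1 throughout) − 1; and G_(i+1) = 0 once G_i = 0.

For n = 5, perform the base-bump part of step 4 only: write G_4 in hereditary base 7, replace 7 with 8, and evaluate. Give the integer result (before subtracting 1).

base 3: 5 = 3 + 2; at 4: 4 + 2 = 6; next = 5
base 4: 5 = 4 + 1; at 5: 5 + 1 = 6; next = 5
base 5: 5 = 5; at 6: 6 = 6; next = 5
base 6: 5 = 5; at 7: 5 = 5; next = 4
base 7: 4 = 4; at 8: 4 = 4; next = 3

4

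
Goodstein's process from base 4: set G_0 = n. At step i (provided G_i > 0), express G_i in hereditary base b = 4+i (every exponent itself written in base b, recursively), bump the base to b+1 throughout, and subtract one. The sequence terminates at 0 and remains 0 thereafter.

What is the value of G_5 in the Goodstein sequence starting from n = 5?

2

G_0=5  [base 4] 4 + 1  →[4↦5]→  5 + 1 = 6  −1 ⇒ G_1=5
G_1=5  [base 5] 5  →[5↦6]→  6 = 6  −1 ⇒ G_2=5
G_2=5  [base 6] 5  →[6↦7]→  5 = 5  −1 ⇒ G_3=4
G_3=4  [base 7] 4  →[7↦8]→  4 = 4  −1 ⇒ G_4=3
G_4=3  [base 8] 3  →[8↦9]→  3 = 3  −1 ⇒ G_5=2
G_5=2  [base 9] 2  →[9↦10]→  2 = 2  −1 ⇒ G_6=1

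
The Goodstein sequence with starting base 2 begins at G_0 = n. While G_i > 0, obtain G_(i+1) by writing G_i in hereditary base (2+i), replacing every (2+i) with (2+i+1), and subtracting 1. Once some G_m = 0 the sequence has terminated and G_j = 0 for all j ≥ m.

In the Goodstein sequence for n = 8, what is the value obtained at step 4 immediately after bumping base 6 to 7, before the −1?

G_0 = 8. HB_2(8) = 2^(2 + 1). Bump = 81. G_1 = 80.
G_1 = 80. HB_3(80) = 2·3^3 + 2·3^2 + 2·3 + 2. Bump = 554. G_2 = 553.
G_2 = 553. HB_4(553) = 2·4^4 + 2·4^2 + 2·4 + 1. Bump = 6311. G_3 = 6310.
G_3 = 6310. HB_5(6310) = 2·5^5 + 2·5^2 + 2·5. Bump = 93396. G_4 = 93395.
G_4 = 93395. HB_6(93395) = 2·6^6 + 2·6^2 + 6 + 5. Bump = 1647196. G_5 = 1647195.

1647196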